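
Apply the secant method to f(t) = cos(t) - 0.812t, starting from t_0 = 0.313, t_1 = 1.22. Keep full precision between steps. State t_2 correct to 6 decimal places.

Secant update: t_(k+1) = t_k − f(t_k)·(t_k − t_(k-1))/(f(t_k) − f(t_(k-1))).
f(t_0) = 0.697258, f(t_1) = -0.646994
t_2 = 1.220000 - (-0.646994)·(1.220000 - 0.313000)/(-0.646994 - (0.697258)) = 0.783457; f(t_2) = 0.072311

0.783457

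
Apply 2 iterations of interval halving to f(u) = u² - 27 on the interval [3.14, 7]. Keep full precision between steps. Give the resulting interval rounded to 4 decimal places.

f(3.140000) = -17.140400, f(7.000000) = 22.000000 (opposite signs)
step 1: m = 5.070000, f(m) = -1.295100 < 0 → root in [5.070000, 7.000000]
step 2: m = 6.035000, f(m) = 9.421225 > 0 → root in [5.070000, 6.035000]

[5.0700, 6.0350]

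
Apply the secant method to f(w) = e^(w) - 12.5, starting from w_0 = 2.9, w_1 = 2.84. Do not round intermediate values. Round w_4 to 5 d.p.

f(w_0) = 5.674145, f(w_1) = 4.615766
w_2 = 2.840000 - (4.615766)·(2.840000 - 2.900000)/(4.615766 - (5.674145)) = 2.578330; f(w_2) = 0.675121
w_3 = 2.578330 - (0.675121)·(2.578330 - 2.840000)/(0.675121 - (4.615766)) = 2.533500; f(w_3) = 0.097525
w_4 = 2.533500 - (0.097525)·(2.533500 - 2.578330)/(0.097525 - (0.675121)) = 2.525931; f(w_4) = 0.002530

2.52593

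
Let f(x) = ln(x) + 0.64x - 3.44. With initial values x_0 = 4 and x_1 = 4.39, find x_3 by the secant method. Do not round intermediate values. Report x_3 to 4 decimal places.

3.4439

f(x_0) = 0.506294, f(x_1) = 0.848929
x_2 = 4.390000 - (0.848929)·(4.390000 - 4.000000)/(0.848929 - (0.506294)) = 3.423717; f(x_2) = -0.018095
x_3 = 3.423717 - (-0.018095)·(3.423717 - 4.390000)/(-0.018095 - (0.848929)) = 3.443883; f(x_3) = 0.000685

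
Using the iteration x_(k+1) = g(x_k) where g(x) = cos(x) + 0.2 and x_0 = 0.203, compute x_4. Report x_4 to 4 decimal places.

x_1 = g(0.203000) = 1.179466
x_2 = g(1.179466) = 0.581418
x_3 = g(0.581418) = 1.035685
x_4 = g(1.035685) = 0.709937

0.7099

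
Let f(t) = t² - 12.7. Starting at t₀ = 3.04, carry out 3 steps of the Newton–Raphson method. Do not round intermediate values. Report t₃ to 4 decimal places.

3.5637

f'(t) = 2t
t_0 = 3.040000: f = -3.458400, f' = 6.080000 → t_1 = 3.040000 - (-3.458400)/(6.080000) = 3.608816
t_1 = 3.608816: f = 0.323551, f' = 7.217632 → t_2 = 3.608816 - (0.323551)/(7.217632) = 3.563988
t_2 = 3.563988: f = 0.002010, f' = 7.127976 → t_3 = 3.563988 - (0.002010)/(7.127976) = 3.563706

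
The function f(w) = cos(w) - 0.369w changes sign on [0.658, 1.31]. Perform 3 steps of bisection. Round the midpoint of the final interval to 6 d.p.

f(0.658000) = 0.548415, f(1.310000) = -0.225540 (opposite signs)
step 1: m = 0.984000, f(m) = 0.190600 > 0 → root in [0.984000, 1.310000]
step 2: m = 1.147000, f(m) = -0.012019 < 0 → root in [0.984000, 1.147000]
step 3: m = 1.065500, f(m) = 0.090897 > 0 → root in [1.065500, 1.147000]
Midpoint of [1.065500, 1.147000] = 1.106250

1.106250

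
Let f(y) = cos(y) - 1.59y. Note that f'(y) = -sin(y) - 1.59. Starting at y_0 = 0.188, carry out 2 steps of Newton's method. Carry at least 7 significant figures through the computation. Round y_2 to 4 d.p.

0.5398

y_0 = 0.188000: f = 0.683460, f' = -1.776895 → y_1 = 0.188000 - (0.683460)/(-1.776895) = 0.572637
y_1 = 0.572637: f = -0.070019, f' = -2.131851 → y_2 = 0.572637 - (-0.070019)/(-2.131851) = 0.539793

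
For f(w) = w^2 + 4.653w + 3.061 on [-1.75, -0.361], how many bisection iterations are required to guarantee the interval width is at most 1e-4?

14

Initial width b − a = -0.361 − -1.75 = 1.389000.
After n steps the width is (b−a)/2^n; need (b−a)/2^n ≤ 1e-4.
So n ≥ log₂(1.389000/1e-4) = log₂(13890.0000) ≈ 13.7618.
Hence n = 14.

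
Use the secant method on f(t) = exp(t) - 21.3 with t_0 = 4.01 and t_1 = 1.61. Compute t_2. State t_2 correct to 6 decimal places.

2.390018

Secant update: t_(k+1) = t_k − f(t_k)·(t_k − t_(k-1))/(f(t_k) − f(t_(k-1))).
f(t_0) = 33.846871, f(t_1) = -16.297189
t_2 = 1.610000 - (-16.297189)·(1.610000 - 4.010000)/(-16.297189 - (33.846871)) = 2.390018; f(t_2) = -10.386313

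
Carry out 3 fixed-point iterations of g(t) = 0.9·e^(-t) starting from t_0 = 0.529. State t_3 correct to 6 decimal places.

t_1 = g(0.529000) = 0.530274
t_2 = g(0.530274) = 0.529599
t_3 = g(0.529599) = 0.529957

0.529957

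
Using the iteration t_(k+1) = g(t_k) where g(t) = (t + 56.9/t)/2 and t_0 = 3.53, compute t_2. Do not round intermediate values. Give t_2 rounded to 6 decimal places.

t_1 = g(3.530000) = 9.824490
t_2 = g(9.824490) = 7.808070

7.808070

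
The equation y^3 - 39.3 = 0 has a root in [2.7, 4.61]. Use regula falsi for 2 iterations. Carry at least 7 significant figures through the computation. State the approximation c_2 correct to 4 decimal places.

3.3348

f(2.700000) = -19.617000, f(4.610000) = 58.672181
step 1: c = 3.178591, f(c) = -7.185305 < 0 → new bracket [3.178591, 4.610000]
step 2: c = 3.334763, f(c) = -2.215290 < 0 → new bracket [3.334763, 4.610000]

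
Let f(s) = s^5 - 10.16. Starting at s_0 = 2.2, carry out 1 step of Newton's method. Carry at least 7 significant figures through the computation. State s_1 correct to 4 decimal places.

1.8467

f'(s) = 5s^4
s_0 = 2.200000: f = 41.376320, f' = 117.128000 → s_1 = 2.200000 - (41.376320)/(117.128000) = 1.846743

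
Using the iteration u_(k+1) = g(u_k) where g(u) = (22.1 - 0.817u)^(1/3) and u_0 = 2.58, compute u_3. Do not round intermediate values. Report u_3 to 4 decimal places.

u_1 = g(2.580000) = 2.714062
u_2 = g(2.714062) = 2.709096
u_3 = g(2.709096) = 2.709281

2.7093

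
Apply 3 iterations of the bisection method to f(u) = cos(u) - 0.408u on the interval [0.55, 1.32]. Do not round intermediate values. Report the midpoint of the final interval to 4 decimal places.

1.0794

f(0.550000) = 0.628125, f(1.320000) = -0.290385 (opposite signs)
step 1: m = 0.935000, f(m) = 0.212338 > 0 → root in [0.935000, 1.320000]
step 2: m = 1.127500, f(m) = -0.031100 < 0 → root in [0.935000, 1.127500]
step 3: m = 1.031250, f(m) = 0.092997 > 0 → root in [1.031250, 1.127500]
Midpoint of [1.031250, 1.127500] = 1.079375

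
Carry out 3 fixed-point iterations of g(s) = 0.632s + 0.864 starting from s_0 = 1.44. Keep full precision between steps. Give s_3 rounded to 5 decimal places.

2.11866

s_1 = g(1.440000) = 1.774080
s_2 = g(1.774080) = 1.985219
s_3 = g(1.985219) = 2.118658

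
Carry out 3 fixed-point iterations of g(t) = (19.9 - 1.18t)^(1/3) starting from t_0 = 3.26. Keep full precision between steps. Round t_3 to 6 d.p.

t_1 = g(3.260000) = 2.522632
t_2 = g(2.522632) = 2.567408
t_3 = g(2.567408) = 2.564734

2.564734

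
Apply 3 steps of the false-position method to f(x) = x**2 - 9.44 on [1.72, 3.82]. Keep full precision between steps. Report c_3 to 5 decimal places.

3.07025

f(1.720000) = -6.481600, f(3.820000) = 5.152400
step 1: c = 2.889964, f(c) = -1.088109 < 0 → new bracket [2.889964, 3.820000]
step 2: c = 3.052127, f(c) = -0.124521 < 0 → new bracket [3.052127, 3.820000]
step 3: c = 3.070247, f(c) = -0.013585 < 0 → new bracket [3.070247, 3.820000]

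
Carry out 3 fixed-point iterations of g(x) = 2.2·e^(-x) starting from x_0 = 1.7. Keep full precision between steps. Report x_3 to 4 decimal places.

0.5049

x_1 = g(1.700000) = 0.401904
x_2 = g(0.401904) = 1.471899
x_3 = g(1.471899) = 0.504876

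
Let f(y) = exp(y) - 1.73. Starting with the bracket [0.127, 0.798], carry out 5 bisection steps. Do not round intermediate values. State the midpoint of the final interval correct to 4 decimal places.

f(0.127000) = -0.594583, f(0.798000) = 0.491094 (opposite signs)
step 1: m = 0.462500, f(m) = -0.141961 < 0 → root in [0.462500, 0.798000]
step 2: m = 0.630250, f(m) = 0.148080 > 0 → root in [0.462500, 0.630250]
step 3: m = 0.546375, f(m) = -0.003019 < 0 → root in [0.546375, 0.630250]
step 4: m = 0.588313, f(m) = 0.070947 > 0 → root in [0.546375, 0.588313]
step 5: m = 0.567344, f(m) = 0.033576 > 0 → root in [0.546375, 0.567344]
Midpoint of [0.546375, 0.567344] = 0.556859

0.5569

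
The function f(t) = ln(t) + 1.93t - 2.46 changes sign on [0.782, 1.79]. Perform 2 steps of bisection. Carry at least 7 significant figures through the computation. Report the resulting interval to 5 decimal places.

f(0.782000) = -1.196641, f(1.790000) = 1.576916 (opposite signs)
step 1: m = 1.286000, f(m) = 0.273517 > 0 → root in [0.782000, 1.286000]
step 2: m = 1.034000, f(m) = -0.430945 < 0 → root in [1.034000, 1.286000]

[1.03400, 1.28600]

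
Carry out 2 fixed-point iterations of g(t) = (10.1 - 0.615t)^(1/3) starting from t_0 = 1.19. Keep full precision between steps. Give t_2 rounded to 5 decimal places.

2.06484

t_1 = g(1.190000) = 2.108068
t_2 = g(2.108068) = 2.064837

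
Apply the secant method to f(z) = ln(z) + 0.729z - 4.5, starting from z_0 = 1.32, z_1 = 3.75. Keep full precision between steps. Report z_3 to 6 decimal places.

Secant update: z_(k+1) = z_k − f(z_k)·(z_k − z_(k-1))/(f(z_k) − f(z_(k-1))).
f(z_0) = -3.260088, f(z_1) = -0.444494
z_2 = 3.750000 - (-0.444494)·(3.750000 - 1.320000)/(-0.444494 - (-3.260088)) = 4.133621; f(z_2) = -0.067437
z_3 = 4.133621 - (-0.067437)·(4.133621 - 3.750000)/(-0.067437 - (-0.444494)) = 4.202231; f(z_3) = -0.000958

4.202231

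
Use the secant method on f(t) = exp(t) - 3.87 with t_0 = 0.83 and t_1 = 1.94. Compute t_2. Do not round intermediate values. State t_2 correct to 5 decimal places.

f(t_0) = -1.576681, f(t_1) = 3.088751
t_2 = 1.940000 - (3.088751)·(1.940000 - 0.830000)/(3.088751 - (-1.576681)) = 1.205124; f(t_2) = -0.532827

1.20512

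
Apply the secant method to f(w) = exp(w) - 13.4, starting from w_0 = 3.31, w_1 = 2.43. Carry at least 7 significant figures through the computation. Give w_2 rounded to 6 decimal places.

f(w_0) = 13.985125, f(w_1) = -2.041118
w_2 = 2.430000 - (-2.041118)·(2.430000 - 3.310000)/(-2.041118 - (13.985125)) = 2.542078; f(w_2) = -0.693958

2.542078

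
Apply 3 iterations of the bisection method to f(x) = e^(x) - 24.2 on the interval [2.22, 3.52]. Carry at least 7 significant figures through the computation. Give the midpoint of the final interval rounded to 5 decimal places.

3.11375

f(2.220000) = -14.992669, f(3.520000) = 9.584428 (opposite signs)
step 1: m = 2.870000, f(m) = -6.562982 < 0 → root in [2.870000, 3.520000]
step 2: m = 3.195000, f(m) = 0.210174 > 0 → root in [2.870000, 3.195000]
step 3: m = 3.032500, f(m) = -3.450960 < 0 → root in [3.032500, 3.195000]
Midpoint of [3.032500, 3.195000] = 3.113750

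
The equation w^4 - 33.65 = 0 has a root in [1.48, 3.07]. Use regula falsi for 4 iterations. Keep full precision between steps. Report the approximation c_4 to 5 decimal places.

2.39265

f(1.480000) = -28.852148, f(3.070000) = 55.178740
step 1: c = 2.025929, f(c) = -16.803990 < 0 → new bracket [2.025929, 3.070000]
step 2: c = 2.269662, f(c) = -7.113431 < 0 → new bracket [2.269662, 3.070000]
step 3: c = 2.361056, f(c) = -2.573980 < 0 → new bracket [2.361056, 3.070000]
step 4: c = 2.392653, f(c) = -0.876786 < 0 → new bracket [2.392653, 3.070000]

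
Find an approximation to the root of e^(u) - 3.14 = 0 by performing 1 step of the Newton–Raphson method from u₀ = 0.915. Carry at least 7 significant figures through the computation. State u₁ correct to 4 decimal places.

Newton update: u ← u − f(u)/f'(u).
f'(u) = e^(u)
u_0 = 0.915000: f = -0.643225, f' = 2.496775 → u_1 = 0.915000 - (-0.643225)/(2.496775) = 1.172622

1.1726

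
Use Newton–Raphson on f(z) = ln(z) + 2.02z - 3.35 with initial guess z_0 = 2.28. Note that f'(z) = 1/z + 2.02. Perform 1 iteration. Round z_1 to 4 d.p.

1.4341

z_0 = 2.280000: f = 2.079775, f' = 2.458596 → z_1 = 2.280000 - (2.079775)/(2.458596) = 1.434080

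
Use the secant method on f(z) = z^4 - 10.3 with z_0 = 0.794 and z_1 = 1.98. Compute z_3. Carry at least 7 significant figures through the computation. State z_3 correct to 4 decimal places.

1.7578

f(z_0) = -9.902550, f(z_1) = 5.069536
z_2 = 1.980000 - (5.069536)·(1.980000 - 0.794000)/(5.069536 - (-9.902550)) = 1.578421; f(z_2) = -4.092856
z_3 = 1.578421 - (-4.092856)·(1.578421 - 1.980000)/(-4.092856 - (5.069536)) = 1.757807; f(z_3) = -0.752603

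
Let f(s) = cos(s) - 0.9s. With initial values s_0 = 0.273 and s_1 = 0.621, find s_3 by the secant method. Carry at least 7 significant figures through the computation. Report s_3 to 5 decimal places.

0.78451

f(s_0) = 0.717266, f(s_1) = 0.254397
s_2 = 0.621000 - (0.254397)·(0.621000 - 0.273000)/(0.254397 - (0.717266)) = 0.812264; f(s_2) = -0.043180
s_3 = 0.812264 - (-0.043180)·(0.812264 - 0.621000)/(-0.043180 - (0.254397)) = 0.784510; f(s_3) = 0.001675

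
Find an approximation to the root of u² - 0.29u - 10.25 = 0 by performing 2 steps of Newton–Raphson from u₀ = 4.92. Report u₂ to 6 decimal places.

3.359466

f'(u) = 2u - 0.29
u_0 = 4.920000: f = 12.529600, f' = 9.550000 → u_1 = 4.920000 - (12.529600)/(9.550000) = 3.608000
u_1 = 3.608000: f = 1.721344, f' = 6.926000 → u_2 = 3.608000 - (1.721344)/(6.926000) = 3.359466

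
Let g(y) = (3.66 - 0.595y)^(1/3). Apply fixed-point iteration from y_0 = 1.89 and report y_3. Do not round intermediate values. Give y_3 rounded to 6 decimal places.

1.412230

y_1 = g(1.890000) = 1.363594
y_2 = g(1.363594) = 1.417578
y_3 = g(1.417578) = 1.412230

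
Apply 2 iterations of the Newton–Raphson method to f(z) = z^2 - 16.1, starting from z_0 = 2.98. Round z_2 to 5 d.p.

4.01630

f'(z) = 2z
z_0 = 2.980000: f = -7.219600, f' = 5.960000 → z_1 = 2.980000 - (-7.219600)/(5.960000) = 4.191342
z_1 = 4.191342: f = 1.467350, f' = 8.382685 → z_2 = 4.191342 - (1.467350)/(8.382685) = 4.016297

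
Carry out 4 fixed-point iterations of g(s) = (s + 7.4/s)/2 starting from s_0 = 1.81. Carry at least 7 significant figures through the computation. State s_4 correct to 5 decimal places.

2.72029

s_1 = g(1.810000) = 2.949199
s_2 = g(2.949199) = 2.729177
s_3 = g(2.729177) = 2.720309
s_4 = g(2.720309) = 2.720294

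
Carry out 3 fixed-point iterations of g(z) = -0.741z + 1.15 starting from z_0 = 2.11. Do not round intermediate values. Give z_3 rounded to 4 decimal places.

z_1 = g(2.110000) = -0.413510
z_2 = g(-0.413510) = 1.456411
z_3 = g(1.456411) = 0.070800

0.0708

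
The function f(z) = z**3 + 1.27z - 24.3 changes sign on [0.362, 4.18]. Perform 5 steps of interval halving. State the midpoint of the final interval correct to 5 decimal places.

f(0.362000) = -23.792822, f(4.180000) = 54.043232 (opposite signs)
step 1: m = 2.271000, f(m) = -9.703281 < 0 → root in [2.271000, 4.180000]
step 2: m = 3.225500, f(m) = 13.354004 > 0 → root in [2.271000, 3.225500]
step 3: m = 2.748250, f(m) = -0.052525 < 0 → root in [2.748250, 3.225500]
step 4: m = 2.986875, f(m) = 6.140504 > 0 → root in [2.748250, 2.986875]
step 5: m = 2.867562, f(m) = 2.921526 > 0 → root in [2.748250, 2.867562]
Midpoint of [2.748250, 2.867562] = 2.807906

2.80791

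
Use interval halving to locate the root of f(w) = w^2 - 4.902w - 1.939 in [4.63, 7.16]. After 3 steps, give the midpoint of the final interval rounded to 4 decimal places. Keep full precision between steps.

5.4206

f(4.630000) = -3.198360, f(7.160000) = 14.228280 (opposite signs)
step 1: m = 5.895000, f(m) = 3.914735 > 0 → root in [4.630000, 5.895000]
step 2: m = 5.262500, f(m) = -0.041869 < 0 → root in [5.262500, 5.895000]
step 3: m = 5.578750, f(m) = 1.836419 > 0 → root in [5.262500, 5.578750]
Midpoint of [5.262500, 5.578750] = 5.420625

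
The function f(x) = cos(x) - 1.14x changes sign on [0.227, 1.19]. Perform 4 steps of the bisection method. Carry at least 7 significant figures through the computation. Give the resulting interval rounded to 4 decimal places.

f(0.227000) = 0.715566, f(1.190000) = -0.984940 (opposite signs)
step 1: m = 0.708500, f(m) = -0.048351 < 0 → root in [0.227000, 0.708500]
step 2: m = 0.467750, f(m) = 0.359350 > 0 → root in [0.467750, 0.708500]
step 3: m = 0.588125, f(m) = 0.161520 > 0 → root in [0.588125, 0.708500]
step 4: m = 0.648313, f(m) = 0.058028 > 0 → root in [0.648313, 0.708500]

[0.6483, 0.7085]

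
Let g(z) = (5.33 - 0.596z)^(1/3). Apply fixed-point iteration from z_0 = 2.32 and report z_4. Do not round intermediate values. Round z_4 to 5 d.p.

z_1 = g(2.320000) = 1.580396
z_2 = g(1.580396) = 1.637162
z_3 = g(1.637162) = 1.632944
z_4 = g(1.632944) = 1.633258

1.63326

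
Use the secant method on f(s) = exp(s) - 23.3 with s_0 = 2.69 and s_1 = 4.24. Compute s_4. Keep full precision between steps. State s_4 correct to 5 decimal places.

f(s_0) = -8.568324, f(s_1) = 46.107852
s_2 = 4.240000 - (46.107852)·(4.240000 - 2.690000)/(46.107852 - (-8.568324)) = 2.932901; f(s_2) = -4.517960
s_3 = 2.932901 - (-4.517960)·(2.932901 - 4.240000)/(-4.517960 - (46.107852)) = 3.049550; f(s_3) = -2.194166
s_4 = 3.049550 - (-2.194166)·(3.049550 - 2.932901)/(-2.194166 - (-4.517960)) = 3.159691; f(s_4) = 0.263312

3.15969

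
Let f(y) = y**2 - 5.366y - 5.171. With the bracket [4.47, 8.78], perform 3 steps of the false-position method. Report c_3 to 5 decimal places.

False-position update: c = (a·f(b) − b·f(a))/(f(b) − f(a)); replace the endpoint whose sign matches f(c).
f(4.470000) = -9.176120, f(8.780000) = 24.803920
step 1: c = 5.633891, f(c) = -3.661729 < 0 → new bracket [5.633891, 8.780000]
step 2: c = 6.038597, f(c) = -1.109460 < 0 → new bracket [6.038597, 8.780000]
step 3: c = 6.155968, f(c) = -0.307985 < 0 → new bracket [6.155968, 8.780000]

6.15597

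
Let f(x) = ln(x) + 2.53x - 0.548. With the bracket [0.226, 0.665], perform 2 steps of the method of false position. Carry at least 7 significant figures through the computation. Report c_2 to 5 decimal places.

f(0.226000) = -1.463440, f(0.665000) = 0.726482
step 1: c = 0.519367, f(c) = 0.110853 > 0 → new bracket [0.226000, 0.519367]
step 2: c = 0.498710, f(c) = 0.018004 > 0 → new bracket [0.226000, 0.498710]

0.49871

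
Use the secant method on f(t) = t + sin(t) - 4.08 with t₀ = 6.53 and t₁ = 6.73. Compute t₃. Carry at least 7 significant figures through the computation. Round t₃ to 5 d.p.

f(t_0) = 2.694316, f(t_1) = 3.082095
t_2 = 6.730000 - (3.082095)·(6.730000 - 6.530000)/(3.082095 - (2.694316)) = 5.140385; f(t_2) = 0.150585
t_3 = 5.140385 - (0.150585)·(5.140385 - 6.730000)/(0.150585 - (3.082095)) = 5.058730; f(t_3) = 0.038108

5.05873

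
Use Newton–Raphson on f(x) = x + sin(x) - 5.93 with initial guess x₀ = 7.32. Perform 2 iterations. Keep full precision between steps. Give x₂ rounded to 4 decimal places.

6.1133

Newton update: x ← x − f(x)/f'(x).
f'(x) = 1 + cos(x)
x_0 = 7.320000: f = 2.250787, f' = 1.508965 → x_1 = 7.320000 - (2.250787)/(1.508965) = 5.828390
x_1 = 5.828390: f = -0.540889, f' = 1.898351 → x_2 = 5.828390 - (-0.540889)/(1.898351) = 6.113315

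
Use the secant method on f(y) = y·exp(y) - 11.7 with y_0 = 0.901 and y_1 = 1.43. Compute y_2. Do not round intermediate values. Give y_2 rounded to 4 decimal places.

2.2360

f(y_0) = -9.481680, f(y_1) = -5.724460
y_2 = 1.430000 - (-5.724460)·(1.430000 - 0.901000)/(-5.724460 - (-9.481680)) = 2.235979; f(y_2) = 9.218997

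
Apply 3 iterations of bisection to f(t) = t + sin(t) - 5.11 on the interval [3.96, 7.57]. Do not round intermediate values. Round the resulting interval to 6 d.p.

f(3.960000) = -1.880058, f(7.570000) = 3.419947 (opposite signs)
step 1: m = 5.765000, f(m) = 0.159696 > 0 → root in [3.960000, 5.765000]
step 2: m = 4.862500, f(m) = -1.236254 < 0 → root in [4.862500, 5.765000]
step 3: m = 5.313750, f(m) = -0.620816 < 0 → root in [5.313750, 5.765000]

[5.313750, 5.765000]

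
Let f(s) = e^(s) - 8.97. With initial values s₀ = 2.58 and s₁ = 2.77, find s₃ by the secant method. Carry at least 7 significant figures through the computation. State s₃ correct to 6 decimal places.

f(s_0) = 4.227138, f(s_1) = 6.988634
s_2 = 2.770000 - (6.988634)·(2.770000 - 2.580000)/(6.988634 - (4.227138)) = 2.289159; f(s_2) = 0.896636
s_3 = 2.289159 - (0.896636)·(2.289159 - 2.770000)/(0.896636 - (6.988634)) = 2.218388; f(s_3) = 0.222496

2.218388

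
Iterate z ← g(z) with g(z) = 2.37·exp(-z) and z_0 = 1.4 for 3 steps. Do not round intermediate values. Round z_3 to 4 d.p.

0.6324

z_1 = g(1.400000) = 0.584435
z_2 = g(0.584435) = 1.321087
z_3 = g(1.321087) = 0.632423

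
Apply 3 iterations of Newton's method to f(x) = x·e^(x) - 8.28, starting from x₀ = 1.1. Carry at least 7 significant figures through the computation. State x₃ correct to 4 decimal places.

f'(x) = (x + 1)·e^(x)
x_0 = 1.100000: f = -4.975417, f' = 6.308749 → x_1 = 1.100000 - (-4.975417)/(6.308749) = 1.888654
x_1 = 1.888654: f = 4.204874, f' = 19.095336 → x_2 = 1.888654 - (4.204874)/(19.095336) = 1.668449
x_2 = 1.668449: f = 0.569350, f' = 14.153288 → x_3 = 1.668449 - (0.569350)/(14.153288) = 1.628222

1.6282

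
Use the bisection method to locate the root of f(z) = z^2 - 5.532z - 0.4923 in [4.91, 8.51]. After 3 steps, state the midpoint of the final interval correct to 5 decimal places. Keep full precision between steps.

5.58500

f(4.910000) = -3.546320, f(8.510000) = 24.850480 (opposite signs)
step 1: m = 6.710000, f(m) = 7.412080 > 0 → root in [4.910000, 6.710000]
step 2: m = 5.810000, f(m) = 1.122880 > 0 → root in [4.910000, 5.810000]
step 3: m = 5.360000, f(m) = -1.414220 < 0 → root in [5.360000, 5.810000]
Midpoint of [5.360000, 5.810000] = 5.585000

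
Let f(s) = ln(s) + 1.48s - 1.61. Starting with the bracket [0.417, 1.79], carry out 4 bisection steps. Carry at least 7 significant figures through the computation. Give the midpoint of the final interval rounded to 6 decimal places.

1.060594

f(0.417000) = -1.867509, f(1.790000) = 1.621416 (opposite signs)
step 1: m = 1.103500, f(m) = 0.121667 > 0 → root in [0.417000, 1.103500]
step 2: m = 0.760250, f(m) = -0.758938 < 0 → root in [0.760250, 1.103500]
step 3: m = 0.931875, f(m) = -0.301382 < 0 → root in [0.931875, 1.103500]
step 4: m = 1.017688, f(m) = -0.086290 < 0 → root in [1.017688, 1.103500]
Midpoint of [1.017688, 1.103500] = 1.060594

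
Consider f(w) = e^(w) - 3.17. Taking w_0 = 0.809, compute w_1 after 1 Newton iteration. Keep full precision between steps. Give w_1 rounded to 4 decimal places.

Newton update: w ← w − f(w)/f'(w).
f'(w) = e^(w)
w_0 = 0.809000: f = -0.924339, f' = 2.245661 → w_1 = 0.809000 - (-0.924339)/(2.245661) = 1.220611

1.2206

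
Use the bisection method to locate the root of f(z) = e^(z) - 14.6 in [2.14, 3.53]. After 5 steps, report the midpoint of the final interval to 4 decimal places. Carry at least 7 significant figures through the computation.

f(2.140000) = -6.100562, f(3.530000) = 19.523968 (opposite signs)
step 1: m = 2.835000, f(m) = 2.430400 > 0 → root in [2.140000, 2.835000]
step 2: m = 2.487500, f(m) = -2.568839 < 0 → root in [2.487500, 2.835000]
step 3: m = 2.661250, f(m) = -0.285829 < 0 → root in [2.661250, 2.835000]
step 4: m = 2.748125, f(m) = 1.013329 > 0 → root in [2.661250, 2.748125]
step 5: m = 2.704687, f(m) = 0.349644 > 0 → root in [2.661250, 2.704687]
Midpoint of [2.661250, 2.704687] = 2.682969

2.6830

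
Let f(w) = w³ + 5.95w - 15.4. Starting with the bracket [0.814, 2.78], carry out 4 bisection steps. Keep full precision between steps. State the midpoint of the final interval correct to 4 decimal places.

1.7356

f(0.814000) = -10.017347, f(2.780000) = 22.625952 (opposite signs)
step 1: m = 1.797000, f(m) = 1.095039 > 0 → root in [0.814000, 1.797000]
step 2: m = 1.305500, f(m) = -5.407272 < 0 → root in [1.305500, 1.797000]
step 3: m = 1.551250, f(m) = -2.437171 < 0 → root in [1.551250, 1.797000]
step 4: m = 1.674125, f(m) = -0.746895 < 0 → root in [1.674125, 1.797000]
Midpoint of [1.674125, 1.797000] = 1.735562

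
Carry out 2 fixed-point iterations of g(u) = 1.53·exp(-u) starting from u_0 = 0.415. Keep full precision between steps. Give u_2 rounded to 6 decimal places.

0.557076

u_1 = g(0.415000) = 1.010321
u_2 = g(1.010321) = 0.557076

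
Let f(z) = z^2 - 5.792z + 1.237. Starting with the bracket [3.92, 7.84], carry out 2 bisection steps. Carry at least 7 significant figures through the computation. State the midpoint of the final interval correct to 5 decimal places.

f(3.920000) = -6.101240, f(7.840000) = 17.293320 (opposite signs)
step 1: m = 5.880000, f(m) = 1.754440 > 0 → root in [3.920000, 5.880000]
step 2: m = 4.900000, f(m) = -3.133800 < 0 → root in [4.900000, 5.880000]
Midpoint of [4.900000, 5.880000] = 5.390000

5.39000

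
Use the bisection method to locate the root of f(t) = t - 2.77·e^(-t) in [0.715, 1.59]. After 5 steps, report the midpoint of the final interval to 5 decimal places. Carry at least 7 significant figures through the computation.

f(0.715000) = -0.640062, f(1.590000) = 1.025126 (opposite signs)
step 1: m = 1.152500, f(m) = 0.277606 > 0 → root in [0.715000, 1.152500]
step 2: m = 0.933750, f(m) = -0.155073 < 0 → root in [0.933750, 1.152500]
step 3: m = 1.043125, f(m) = 0.067110 > 0 → root in [0.933750, 1.043125]
step 4: m = 0.988438, f(m) = -0.042439 < 0 → root in [0.988438, 1.043125]
step 5: m = 1.015781, f(m) = 0.012710 > 0 → root in [0.988438, 1.015781]
Midpoint of [0.988438, 1.015781] = 1.002109

1.00211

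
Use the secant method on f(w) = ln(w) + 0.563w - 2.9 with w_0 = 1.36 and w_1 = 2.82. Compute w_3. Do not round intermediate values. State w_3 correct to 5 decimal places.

f(w_0) = -1.826835, f(w_1) = -0.275603
w_2 = 2.820000 - (-0.275603)·(2.820000 - 1.360000)/(-0.275603 - (-1.826835)) = 3.079394; f(w_2) = -0.041568
w_3 = 3.079394 - (-0.041568)·(3.079394 - 2.820000)/(-0.041568 - (-0.275603)) = 3.125467; f(w_3) = -0.000779

3.12547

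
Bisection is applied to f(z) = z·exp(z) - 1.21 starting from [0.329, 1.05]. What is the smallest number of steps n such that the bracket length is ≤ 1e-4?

13

Initial width b − a = 1.05 − 0.329 = 0.721000.
After n steps the width is (b−a)/2^n; need (b−a)/2^n ≤ 1e-4.
So n ≥ log₂(0.721000/1e-4) = log₂(7210.0000) ≈ 12.8158.
Hence n = 13.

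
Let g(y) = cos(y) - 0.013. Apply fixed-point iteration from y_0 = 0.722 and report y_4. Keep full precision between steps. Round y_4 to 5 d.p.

0.72946

y_1 = g(0.722000) = 0.737485
y_2 = g(0.737485) = 0.727162
y_3 = g(0.727162) = 0.734064
y_4 = g(0.734064) = 0.729458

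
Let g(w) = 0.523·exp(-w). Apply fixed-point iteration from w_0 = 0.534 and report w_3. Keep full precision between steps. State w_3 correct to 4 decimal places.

w_1 = g(0.534000) = 0.306611
w_2 = g(0.306611) = 0.384895
w_3 = g(0.384895) = 0.355913

0.3559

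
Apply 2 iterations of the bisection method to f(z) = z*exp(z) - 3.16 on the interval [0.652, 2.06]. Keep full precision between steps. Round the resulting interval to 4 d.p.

[1.0040, 1.3560]

f(0.652000) = -1.908567, f(2.060000) = 13.002698 (opposite signs)
step 1: m = 1.356000, f(m) = 2.102147 > 0 → root in [0.652000, 1.356000]
step 2: m = 1.004000, f(m) = -0.419907 < 0 → root in [1.004000, 1.356000]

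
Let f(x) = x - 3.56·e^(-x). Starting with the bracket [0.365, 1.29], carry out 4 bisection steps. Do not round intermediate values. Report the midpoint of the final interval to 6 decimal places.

f(0.365000) = -2.106340, f(1.290000) = 0.310036 (opposite signs)
step 1: m = 0.827500, f(m) = -0.728721 < 0 → root in [0.827500, 1.290000]
step 2: m = 1.058750, f(m) = -0.176175 < 0 → root in [1.058750, 1.290000]
step 3: m = 1.174375, f(m) = 0.074292 > 0 → root in [1.058750, 1.174375]
step 4: m = 1.116563, f(m) = -0.048993 < 0 → root in [1.116563, 1.174375]
Midpoint of [1.116563, 1.174375] = 1.145469

1.145469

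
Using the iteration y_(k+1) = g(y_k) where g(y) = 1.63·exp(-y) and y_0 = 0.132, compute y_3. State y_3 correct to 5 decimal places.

y_1 = g(0.132000) = 1.428436
y_2 = g(1.428436) = 0.390684
y_3 = g(0.390684) = 1.102848

1.10285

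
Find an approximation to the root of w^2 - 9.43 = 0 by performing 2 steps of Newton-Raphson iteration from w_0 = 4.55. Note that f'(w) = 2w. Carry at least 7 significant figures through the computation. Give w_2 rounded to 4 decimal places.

w_0 = 4.550000: f = 11.272500, f' = 9.100000 → w_1 = 4.550000 - (11.272500)/(9.100000) = 3.311264
w_1 = 3.311264: f = 1.534468, f' = 6.622527 → w_2 = 3.311264 - (1.534468)/(6.622527) = 3.079560

3.0796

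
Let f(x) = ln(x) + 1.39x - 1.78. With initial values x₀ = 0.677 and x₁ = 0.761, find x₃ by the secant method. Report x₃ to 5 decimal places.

1.16444

f(x_0) = -1.229054, f(x_1) = -0.995332
x_2 = 0.761000 - (-0.995332)·(0.761000 - 0.677000)/(-0.995332 - (-1.229054)) = 1.118723; f(x_2) = -0.112786
x_3 = 1.118723 - (-0.112786)·(1.118723 - 0.761000)/(-0.112786 - (-0.995332)) = 1.164439; f(x_3) = -0.009190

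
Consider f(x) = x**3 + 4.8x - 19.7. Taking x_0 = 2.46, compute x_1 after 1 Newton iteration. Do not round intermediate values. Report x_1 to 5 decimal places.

2.15527

f'(x) = 3x**2 + 4.8
x_0 = 2.460000: f = 6.994936, f' = 22.954800 → x_1 = 2.460000 - (6.994936)/(22.954800) = 2.155273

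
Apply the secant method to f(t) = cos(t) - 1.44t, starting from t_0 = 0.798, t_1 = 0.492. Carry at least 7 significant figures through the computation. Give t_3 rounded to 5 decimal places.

0.58071

f(t_0) = -0.450980, f(t_1) = 0.172910
t_2 = 0.492000 - (0.172910)·(0.492000 - 0.798000)/(0.172910 - (-0.450980)) = 0.576807; f(t_2) = 0.007606
t_3 = 0.576807 - (0.007606)·(0.576807 - 0.492000)/(0.007606 - (0.172910)) = 0.580709; f(t_3) = -0.000148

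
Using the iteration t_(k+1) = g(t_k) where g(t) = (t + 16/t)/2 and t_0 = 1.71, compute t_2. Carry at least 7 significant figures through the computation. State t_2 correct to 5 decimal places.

t_1 = g(1.710000) = 5.533363
t_2 = g(5.533363) = 4.212457

4.21246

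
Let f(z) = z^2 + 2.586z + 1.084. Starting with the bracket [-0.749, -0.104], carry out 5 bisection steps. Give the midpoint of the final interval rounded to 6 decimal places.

-0.517203

f(-0.749000) = -0.291913, f(-0.104000) = 0.825872 (opposite signs)
step 1: m = -0.426500, f(m) = 0.162973 > 0 → root in [-0.749000, -0.426500]
step 2: m = -0.587750, f(m) = -0.090471 < 0 → root in [-0.587750, -0.426500]
step 3: m = -0.507125, f(m) = 0.029751 > 0 → root in [-0.587750, -0.507125]
step 4: m = -0.547438, f(m) = -0.031986 < 0 → root in [-0.547438, -0.507125]
step 5: m = -0.527281, f(m) = -0.001524 < 0 → root in [-0.527281, -0.507125]
Midpoint of [-0.527281, -0.507125] = -0.517203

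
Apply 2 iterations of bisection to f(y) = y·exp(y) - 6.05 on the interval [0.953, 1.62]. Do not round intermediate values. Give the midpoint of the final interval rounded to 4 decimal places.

f(0.953000) = -3.578415, f(1.620000) = 2.136006 (opposite signs)
step 1: m = 1.286500, f(m) = -1.392749 < 0 → root in [1.286500, 1.620000]
step 2: m = 1.453250, f(m) = 0.165539 > 0 → root in [1.286500, 1.453250]
Midpoint of [1.286500, 1.453250] = 1.369875

1.3699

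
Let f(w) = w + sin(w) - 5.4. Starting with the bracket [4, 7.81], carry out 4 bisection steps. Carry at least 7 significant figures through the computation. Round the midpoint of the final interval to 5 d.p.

5.78594

f(4.000000) = -2.156802, f(7.810000) = 3.409033 (opposite signs)
step 1: m = 5.905000, f(m) = 0.135765 > 0 → root in [4.000000, 5.905000]
step 2: m = 4.952500, f(m) = -1.418812 < 0 → root in [4.952500, 5.905000]
step 3: m = 5.428750, f(m) = -0.725450 < 0 → root in [5.428750, 5.905000]
step 4: m = 5.666875, f(m) = -0.311153 < 0 → root in [5.666875, 5.905000]
Midpoint of [5.666875, 5.905000] = 5.785937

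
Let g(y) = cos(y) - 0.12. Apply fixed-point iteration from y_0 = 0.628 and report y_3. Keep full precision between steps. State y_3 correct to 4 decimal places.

0.6750

y_1 = g(0.628000) = 0.689204
y_2 = g(0.689204) = 0.651752
y_3 = g(0.651752) = 0.675022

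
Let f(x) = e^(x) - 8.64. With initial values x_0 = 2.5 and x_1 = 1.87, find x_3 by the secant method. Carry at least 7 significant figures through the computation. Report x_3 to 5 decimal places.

f(x_0) = 3.542494, f(x_1) = -2.151704
x_2 = 1.870000 - (-2.151704)·(1.870000 - 2.500000)/(-2.151704 - (3.542494)) = 2.108062; f(x_2) = -0.407727
x_3 = 2.108062 - (-0.407727)·(2.108062 - 1.870000)/(-0.407727 - (-2.151704)) = 2.163719; f(x_3) = 0.063446

2.16372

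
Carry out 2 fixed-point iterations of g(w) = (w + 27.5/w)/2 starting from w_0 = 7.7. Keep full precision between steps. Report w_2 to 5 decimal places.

w_1 = g(7.700000) = 5.635714
w_2 = g(5.635714) = 5.257654

5.25765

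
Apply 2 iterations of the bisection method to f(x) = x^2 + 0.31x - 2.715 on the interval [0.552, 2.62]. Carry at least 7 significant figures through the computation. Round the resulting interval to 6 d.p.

f(0.552000) = -2.239176, f(2.620000) = 4.961600 (opposite signs)
step 1: m = 1.586000, f(m) = 0.292056 > 0 → root in [0.552000, 1.586000]
step 2: m = 1.069000, f(m) = -1.240849 < 0 → root in [1.069000, 1.586000]

[1.069000, 1.586000]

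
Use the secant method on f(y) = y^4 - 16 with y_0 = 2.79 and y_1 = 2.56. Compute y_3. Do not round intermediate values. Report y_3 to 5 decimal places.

Secant update: y_(k+1) = y_k − f(y_k)·(y_k − y_(k-1))/(f(y_k) − f(y_(k-1))).
f(y_0) = 44.592213, f(y_1) = 26.949673
y_2 = 2.560000 - (26.949673)·(2.560000 - 2.790000)/(26.949673 - (44.592213)) = 2.208666; f(y_2) = 7.796887
y_3 = 2.208666 - (7.796887)·(2.208666 - 2.560000)/(7.796887 - (26.949673)) = 2.065642; f(y_3) = 2.206230

2.06564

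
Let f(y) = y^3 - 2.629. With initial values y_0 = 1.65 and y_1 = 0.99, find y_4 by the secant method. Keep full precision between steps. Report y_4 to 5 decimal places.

1.37847

f(y_0) = 1.863125, f(y_1) = -1.658701
y_2 = 0.990000 - (-1.658701)·(0.990000 - 1.650000)/(-1.658701 - (1.863125)) = 1.300845; f(y_2) = -0.427712
y_3 = 1.300845 - (-0.427712)·(1.300845 - 0.990000)/(-0.427712 - (-1.658701)) = 1.408850; f(y_3) = 0.167365
y_4 = 1.408850 - (0.167365)·(1.408850 - 1.300845)/(0.167365 - (-0.427712)) = 1.378473; f(y_4) = -0.009640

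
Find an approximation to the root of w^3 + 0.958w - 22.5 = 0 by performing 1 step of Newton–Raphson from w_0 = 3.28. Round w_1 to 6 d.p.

f'(w) = 3w^2 + 0.958
w_0 = 3.280000: f = 15.929792, f' = 33.233200 → w_1 = 3.280000 - (15.929792)/(33.233200) = 2.800666

2.800666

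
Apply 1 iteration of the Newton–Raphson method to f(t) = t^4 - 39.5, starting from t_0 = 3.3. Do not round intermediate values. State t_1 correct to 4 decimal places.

2.7498

f'(t) = 4t^3
t_0 = 3.300000: f = 79.092100, f' = 143.748000 → t_1 = 3.300000 - (79.092100)/(143.748000) = 2.749786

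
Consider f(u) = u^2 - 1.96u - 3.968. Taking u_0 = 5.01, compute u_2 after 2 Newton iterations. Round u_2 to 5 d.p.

f'(u) = 2u - 1.96
u_0 = 5.010000: f = 11.312500, f' = 8.060000 → u_1 = 5.010000 - (11.312500)/(8.060000) = 3.606464
u_1 = 3.606464: f = 1.969913, f' = 5.252928 → u_2 = 3.606464 - (1.969913)/(5.252928) = 3.231452

3.23145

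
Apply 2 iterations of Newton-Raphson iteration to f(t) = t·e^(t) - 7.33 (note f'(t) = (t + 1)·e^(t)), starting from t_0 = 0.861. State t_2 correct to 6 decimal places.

t_0 = 0.861000: f = -5.293283, f' = 4.402242 → t_1 = 0.861000 - (-5.293283)/(4.402242) = 2.063406
t_1 = 2.063406: f = 8.914660, f' = 24.117400 → t_2 = 2.063406 - (8.914660)/(24.117400) = 1.693770

1.693770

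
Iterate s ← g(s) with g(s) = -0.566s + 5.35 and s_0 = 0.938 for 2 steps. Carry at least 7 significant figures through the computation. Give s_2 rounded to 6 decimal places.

s_1 = g(0.938000) = 4.819092
s_2 = g(4.819092) = 2.622394

2.622394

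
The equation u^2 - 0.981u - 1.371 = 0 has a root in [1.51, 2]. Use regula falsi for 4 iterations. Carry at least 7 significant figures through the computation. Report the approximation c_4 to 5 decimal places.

f(1.510000) = -0.572210, f(2.000000) = 0.667000
step 1: c = 1.736259, f(c) = -0.059674 < 0 → new bracket [1.736259, 2.000000]
step 2: c = 1.757918, f(c) = -0.005243 < 0 → new bracket [1.757918, 2.000000]
step 3: c = 1.759806, f(c) = -0.000454 < 0 → new bracket [1.759806, 2.000000]
step 4: c = 1.759969, f(c) = -0.000039 < 0 → new bracket [1.759969, 2.000000]

1.75997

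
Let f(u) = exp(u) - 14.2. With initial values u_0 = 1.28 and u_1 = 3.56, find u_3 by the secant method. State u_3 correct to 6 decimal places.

f(u_0) = -10.603360, f(u_1) = 20.963197
u_2 = 3.560000 - (20.963197)·(3.560000 - 1.280000)/(20.963197 - (-10.603360)) = 2.045863; f(u_2) = -6.464168
u_3 = 2.045863 - (-6.464168)·(2.045863 - 3.560000)/(-6.464168 - (20.963197)) = 2.402720; f(u_3) = -3.146804

2.402720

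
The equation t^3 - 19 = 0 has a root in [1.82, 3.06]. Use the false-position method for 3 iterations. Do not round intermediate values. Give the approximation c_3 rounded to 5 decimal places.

2.66587

f(1.820000) = -12.971432, f(3.060000) = 9.652616
step 1: c = 2.530950, f(c) = -2.787466 < 0 → new bracket [2.530950, 3.060000]
step 2: c = 2.649495, f(c) = -0.401007 < 0 → new bracket [2.649495, 3.060000]
step 3: c = 2.665869, f(c) = -0.054049 < 0 → new bracket [2.665869, 3.060000]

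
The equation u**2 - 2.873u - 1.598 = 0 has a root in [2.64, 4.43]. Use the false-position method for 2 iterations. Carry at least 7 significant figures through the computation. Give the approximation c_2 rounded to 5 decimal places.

3.30825

f(2.640000) = -2.213120, f(4.430000) = 5.299510
step 1: c = 3.167310, f(c) = -0.665829 < 0 → new bracket [3.167310, 4.430000]
step 2: c = 3.308247, f(c) = -0.158096 < 0 → new bracket [3.308247, 4.430000]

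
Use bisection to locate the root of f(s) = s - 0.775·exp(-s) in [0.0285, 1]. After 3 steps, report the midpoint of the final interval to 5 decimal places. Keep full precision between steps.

f(0.028500) = -0.724724, f(1.000000) = 0.714893 (opposite signs)
step 1: m = 0.514250, f(m) = 0.050840 > 0 → root in [0.028500, 0.514250]
step 2: m = 0.271375, f(m) = -0.319431 < 0 → root in [0.271375, 0.514250]
step 3: m = 0.392813, f(m) = -0.130433 < 0 → root in [0.392813, 0.514250]
Midpoint of [0.392813, 0.514250] = 0.453531

0.45353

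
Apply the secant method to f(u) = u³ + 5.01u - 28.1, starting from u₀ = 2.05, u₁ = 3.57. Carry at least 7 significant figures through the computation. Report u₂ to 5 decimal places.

2.36474

Secant update: u_(k+1) = u_k − f(u_k)·(u_k − u_(k-1))/(f(u_k) − f(u_(k-1))).
f(u_0) = -9.214375, f(u_1) = 35.284993
u_2 = 3.570000 - (35.284993)·(3.570000 - 2.050000)/(35.284993 - (-9.214375)) = 2.364743; f(u_2) = -3.028979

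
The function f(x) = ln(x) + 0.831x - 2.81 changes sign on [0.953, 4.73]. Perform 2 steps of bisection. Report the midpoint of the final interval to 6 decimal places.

2.369375

f(0.953000) = -2.066197, f(4.730000) = 2.674555 (opposite signs)
step 1: m = 2.841500, f(m) = 0.595619 > 0 → root in [0.953000, 2.841500]
step 2: m = 1.897250, f(m) = -0.592980 < 0 → root in [1.897250, 2.841500]
Midpoint of [1.897250, 2.841500] = 2.369375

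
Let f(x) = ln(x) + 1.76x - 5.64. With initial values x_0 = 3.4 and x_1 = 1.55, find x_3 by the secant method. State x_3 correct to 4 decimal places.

2.6522

f(x_0) = 1.567775, f(x_1) = -2.473745
x_2 = 1.550000 - (-2.473745)·(1.550000 - 3.400000)/(-2.473745 - (1.567775)) = 2.682353; f(x_2) = 0.067636
x_3 = 2.682353 - (0.067636)·(2.682353 - 1.550000)/(0.067636 - (-2.473745)) = 2.652217; f(x_3) = 0.003297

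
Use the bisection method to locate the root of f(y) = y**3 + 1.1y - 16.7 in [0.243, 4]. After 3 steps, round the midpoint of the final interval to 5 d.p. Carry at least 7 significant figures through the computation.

f(0.243000) = -16.418351, f(4.000000) = 51.700000 (opposite signs)
step 1: m = 2.121500, f(m) = -4.817983 < 0 → root in [2.121500, 4.000000]
step 2: m = 3.060750, f(m) = 15.340514 > 0 → root in [2.121500, 3.060750]
step 3: m = 2.591125, f(m) = 3.546866 > 0 → root in [2.121500, 2.591125]
Midpoint of [2.121500, 2.591125] = 2.356313

2.35631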